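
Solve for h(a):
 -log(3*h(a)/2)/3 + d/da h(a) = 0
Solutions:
 3*Integral(1/(-log(_y) - log(3) + log(2)), (_y, h(a))) = C1 - a


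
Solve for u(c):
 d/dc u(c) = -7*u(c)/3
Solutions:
 u(c) = C1*exp(-7*c/3)


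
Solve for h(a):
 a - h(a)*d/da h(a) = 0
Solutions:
 h(a) = -sqrt(C1 + a^2)
 h(a) = sqrt(C1 + a^2)


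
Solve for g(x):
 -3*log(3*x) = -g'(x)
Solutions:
 g(x) = C1 + 3*x*log(x) - 3*x + x*log(27)


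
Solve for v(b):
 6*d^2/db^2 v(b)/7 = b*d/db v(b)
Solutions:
 v(b) = C1 + C2*erfi(sqrt(21)*b/6)


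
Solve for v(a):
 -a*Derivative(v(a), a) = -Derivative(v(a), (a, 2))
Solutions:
 v(a) = C1 + C2*erfi(sqrt(2)*a/2)


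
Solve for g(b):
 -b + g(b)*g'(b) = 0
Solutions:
 g(b) = -sqrt(C1 + b^2)
 g(b) = sqrt(C1 + b^2)


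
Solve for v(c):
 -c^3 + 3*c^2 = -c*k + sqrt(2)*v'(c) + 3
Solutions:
 v(c) = C1 - sqrt(2)*c^4/8 + sqrt(2)*c^3/2 + sqrt(2)*c^2*k/4 - 3*sqrt(2)*c/2


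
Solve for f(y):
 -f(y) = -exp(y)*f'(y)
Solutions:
 f(y) = C1*exp(-exp(-y))


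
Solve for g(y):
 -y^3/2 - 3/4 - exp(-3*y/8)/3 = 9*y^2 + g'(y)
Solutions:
 g(y) = C1 - y^4/8 - 3*y^3 - 3*y/4 + 8*exp(-3*y/8)/9


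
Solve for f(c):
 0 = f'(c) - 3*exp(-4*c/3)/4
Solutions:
 f(c) = C1 - 9*exp(-4*c/3)/16


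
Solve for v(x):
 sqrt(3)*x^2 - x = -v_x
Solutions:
 v(x) = C1 - sqrt(3)*x^3/3 + x^2/2


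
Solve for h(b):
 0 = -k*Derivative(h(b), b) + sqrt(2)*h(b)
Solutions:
 h(b) = C1*exp(sqrt(2)*b/k)


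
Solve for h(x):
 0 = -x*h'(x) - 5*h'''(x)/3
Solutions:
 h(x) = C1 + Integral(C2*airyai(-3^(1/3)*5^(2/3)*x/5) + C3*airybi(-3^(1/3)*5^(2/3)*x/5), x)


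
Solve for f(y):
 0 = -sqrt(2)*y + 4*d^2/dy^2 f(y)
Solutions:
 f(y) = C1 + C2*y + sqrt(2)*y^3/24


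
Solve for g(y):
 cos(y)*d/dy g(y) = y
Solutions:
 g(y) = C1 + Integral(y/cos(y), y)


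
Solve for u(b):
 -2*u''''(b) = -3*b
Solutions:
 u(b) = C1 + C2*b + C3*b^2 + C4*b^3 + b^5/80


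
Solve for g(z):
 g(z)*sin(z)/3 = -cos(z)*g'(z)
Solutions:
 g(z) = C1*cos(z)^(1/3)


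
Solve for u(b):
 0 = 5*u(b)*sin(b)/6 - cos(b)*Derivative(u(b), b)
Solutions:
 u(b) = C1/cos(b)^(5/6)


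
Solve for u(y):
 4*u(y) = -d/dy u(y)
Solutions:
 u(y) = C1*exp(-4*y)


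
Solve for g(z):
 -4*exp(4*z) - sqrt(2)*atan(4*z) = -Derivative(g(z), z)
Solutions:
 g(z) = C1 + sqrt(2)*(z*atan(4*z) - log(16*z^2 + 1)/8) + exp(4*z)


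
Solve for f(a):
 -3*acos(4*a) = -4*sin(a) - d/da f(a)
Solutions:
 f(a) = C1 + 3*a*acos(4*a) - 3*sqrt(1 - 16*a^2)/4 + 4*cos(a)


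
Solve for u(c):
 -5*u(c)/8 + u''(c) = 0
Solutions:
 u(c) = C1*exp(-sqrt(10)*c/4) + C2*exp(sqrt(10)*c/4)


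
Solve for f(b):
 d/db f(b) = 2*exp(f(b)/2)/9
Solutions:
 f(b) = 2*log(-1/(C1 + 2*b)) + 2*log(18)


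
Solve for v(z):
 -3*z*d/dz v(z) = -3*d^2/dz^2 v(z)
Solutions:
 v(z) = C1 + C2*erfi(sqrt(2)*z/2)


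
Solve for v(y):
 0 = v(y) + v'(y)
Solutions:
 v(y) = C1*exp(-y)


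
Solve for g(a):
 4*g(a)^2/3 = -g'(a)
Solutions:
 g(a) = 3/(C1 + 4*a)


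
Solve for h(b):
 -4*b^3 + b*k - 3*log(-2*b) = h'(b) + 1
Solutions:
 h(b) = C1 - b^4 + b^2*k/2 - 3*b*log(-b) + b*(2 - 3*log(2))


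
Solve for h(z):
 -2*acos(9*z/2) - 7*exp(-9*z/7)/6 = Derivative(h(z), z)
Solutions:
 h(z) = C1 - 2*z*acos(9*z/2) + 2*sqrt(4 - 81*z^2)/9 + 49*exp(-9*z/7)/54


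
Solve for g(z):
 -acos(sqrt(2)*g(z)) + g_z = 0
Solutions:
 Integral(1/acos(sqrt(2)*_y), (_y, g(z))) = C1 + z


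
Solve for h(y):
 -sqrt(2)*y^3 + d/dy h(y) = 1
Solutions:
 h(y) = C1 + sqrt(2)*y^4/4 + y


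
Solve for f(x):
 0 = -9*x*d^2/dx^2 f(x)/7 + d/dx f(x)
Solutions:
 f(x) = C1 + C2*x^(16/9)


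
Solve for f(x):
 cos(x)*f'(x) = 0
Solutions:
 f(x) = C1


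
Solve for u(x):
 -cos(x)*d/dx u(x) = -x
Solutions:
 u(x) = C1 + Integral(x/cos(x), x)


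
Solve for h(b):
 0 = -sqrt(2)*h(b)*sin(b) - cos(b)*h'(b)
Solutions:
 h(b) = C1*cos(b)^(sqrt(2))


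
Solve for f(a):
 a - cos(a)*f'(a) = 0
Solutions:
 f(a) = C1 + Integral(a/cos(a), a)


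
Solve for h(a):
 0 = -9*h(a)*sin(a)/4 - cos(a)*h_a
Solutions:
 h(a) = C1*cos(a)^(9/4)


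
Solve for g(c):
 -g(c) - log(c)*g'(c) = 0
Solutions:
 g(c) = C1*exp(-li(c))


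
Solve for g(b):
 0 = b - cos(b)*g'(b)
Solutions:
 g(b) = C1 + Integral(b/cos(b), b)


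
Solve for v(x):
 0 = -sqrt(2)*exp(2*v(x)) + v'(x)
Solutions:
 v(x) = log(-sqrt(-1/(C1 + sqrt(2)*x))) - log(2)/2
 v(x) = log(-1/(C1 + sqrt(2)*x))/2 - log(2)/2


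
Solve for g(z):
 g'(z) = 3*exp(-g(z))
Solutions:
 g(z) = log(C1 + 3*z)


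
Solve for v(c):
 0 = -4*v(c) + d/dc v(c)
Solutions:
 v(c) = C1*exp(4*c)


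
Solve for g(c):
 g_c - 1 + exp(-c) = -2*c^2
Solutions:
 g(c) = C1 - 2*c^3/3 + c + exp(-c)


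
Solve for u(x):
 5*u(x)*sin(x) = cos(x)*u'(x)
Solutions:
 u(x) = C1/cos(x)^5


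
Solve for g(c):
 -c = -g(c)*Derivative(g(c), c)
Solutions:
 g(c) = -sqrt(C1 + c^2)
 g(c) = sqrt(C1 + c^2)


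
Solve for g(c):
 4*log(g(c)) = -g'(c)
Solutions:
 li(g(c)) = C1 - 4*c


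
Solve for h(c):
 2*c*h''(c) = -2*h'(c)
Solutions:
 h(c) = C1 + C2*log(c)


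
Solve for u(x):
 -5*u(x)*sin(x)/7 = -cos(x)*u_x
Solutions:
 u(x) = C1/cos(x)^(5/7)


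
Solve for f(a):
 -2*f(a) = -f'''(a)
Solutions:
 f(a) = C3*exp(2^(1/3)*a) + (C1*sin(2^(1/3)*sqrt(3)*a/2) + C2*cos(2^(1/3)*sqrt(3)*a/2))*exp(-2^(1/3)*a/2)


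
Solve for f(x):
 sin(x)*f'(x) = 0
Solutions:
 f(x) = C1


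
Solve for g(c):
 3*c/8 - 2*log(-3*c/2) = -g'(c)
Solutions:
 g(c) = C1 - 3*c^2/16 + 2*c*log(-c) + 2*c*(-1 - log(2) + log(3))


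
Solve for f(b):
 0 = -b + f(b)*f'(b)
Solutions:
 f(b) = -sqrt(C1 + b^2)
 f(b) = sqrt(C1 + b^2)


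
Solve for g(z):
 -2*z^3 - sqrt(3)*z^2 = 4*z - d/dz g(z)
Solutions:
 g(z) = C1 + z^4/2 + sqrt(3)*z^3/3 + 2*z^2


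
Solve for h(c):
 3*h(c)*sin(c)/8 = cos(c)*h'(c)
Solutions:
 h(c) = C1/cos(c)^(3/8)


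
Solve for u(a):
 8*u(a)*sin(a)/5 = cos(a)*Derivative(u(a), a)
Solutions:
 u(a) = C1/cos(a)^(8/5)


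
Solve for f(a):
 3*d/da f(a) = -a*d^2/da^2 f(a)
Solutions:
 f(a) = C1 + C2/a^2


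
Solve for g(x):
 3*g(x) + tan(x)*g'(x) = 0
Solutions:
 g(x) = C1/sin(x)^3


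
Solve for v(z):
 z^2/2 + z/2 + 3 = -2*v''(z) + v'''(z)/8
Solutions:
 v(z) = C1 + C2*z + C3*exp(16*z) - z^4/48 - 3*z^3/64 - 777*z^2/1024


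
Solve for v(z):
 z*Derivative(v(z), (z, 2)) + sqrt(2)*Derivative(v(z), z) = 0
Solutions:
 v(z) = C1 + C2*z^(1 - sqrt(2))


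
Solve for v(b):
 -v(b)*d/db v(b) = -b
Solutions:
 v(b) = -sqrt(C1 + b^2)
 v(b) = sqrt(C1 + b^2)


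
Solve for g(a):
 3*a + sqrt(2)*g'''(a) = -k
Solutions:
 g(a) = C1 + C2*a + C3*a^2 - sqrt(2)*a^4/16 - sqrt(2)*a^3*k/12


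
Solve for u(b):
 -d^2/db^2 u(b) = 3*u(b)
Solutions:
 u(b) = C1*sin(sqrt(3)*b) + C2*cos(sqrt(3)*b)


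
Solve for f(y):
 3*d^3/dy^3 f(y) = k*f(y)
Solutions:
 f(y) = C1*exp(3^(2/3)*k^(1/3)*y/3) + C2*exp(k^(1/3)*y*(-3^(2/3) + 3*3^(1/6)*I)/6) + C3*exp(-k^(1/3)*y*(3^(2/3) + 3*3^(1/6)*I)/6)


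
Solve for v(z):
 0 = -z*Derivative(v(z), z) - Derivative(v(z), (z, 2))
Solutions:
 v(z) = C1 + C2*erf(sqrt(2)*z/2)


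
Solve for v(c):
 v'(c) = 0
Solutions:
 v(c) = C1


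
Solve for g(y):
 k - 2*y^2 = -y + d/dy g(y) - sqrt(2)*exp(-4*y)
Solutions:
 g(y) = C1 + k*y - 2*y^3/3 + y^2/2 - sqrt(2)*exp(-4*y)/4


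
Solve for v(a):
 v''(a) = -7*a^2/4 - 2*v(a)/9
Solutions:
 v(a) = C1*sin(sqrt(2)*a/3) + C2*cos(sqrt(2)*a/3) - 63*a^2/8 + 567/8


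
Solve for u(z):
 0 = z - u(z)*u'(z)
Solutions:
 u(z) = -sqrt(C1 + z^2)
 u(z) = sqrt(C1 + z^2)


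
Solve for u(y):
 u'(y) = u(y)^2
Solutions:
 u(y) = -1/(C1 + y)


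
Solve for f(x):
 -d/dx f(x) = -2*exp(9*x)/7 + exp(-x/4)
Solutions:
 f(x) = C1 + 2*exp(9*x)/63 + 4*exp(-x/4)


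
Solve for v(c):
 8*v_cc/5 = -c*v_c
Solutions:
 v(c) = C1 + C2*erf(sqrt(5)*c/4)


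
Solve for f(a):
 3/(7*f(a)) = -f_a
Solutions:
 f(a) = -sqrt(C1 - 42*a)/7
 f(a) = sqrt(C1 - 42*a)/7


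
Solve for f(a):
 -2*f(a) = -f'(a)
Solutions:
 f(a) = C1*exp(2*a)


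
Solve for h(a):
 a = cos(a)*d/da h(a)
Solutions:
 h(a) = C1 + Integral(a/cos(a), a)


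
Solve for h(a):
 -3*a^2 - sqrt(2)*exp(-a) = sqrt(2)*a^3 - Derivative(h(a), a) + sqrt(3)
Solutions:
 h(a) = C1 + sqrt(2)*a^4/4 + a^3 + sqrt(3)*a - sqrt(2)*exp(-a)


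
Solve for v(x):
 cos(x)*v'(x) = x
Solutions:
 v(x) = C1 + Integral(x/cos(x), x)


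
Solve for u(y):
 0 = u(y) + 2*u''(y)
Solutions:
 u(y) = C1*sin(sqrt(2)*y/2) + C2*cos(sqrt(2)*y/2)


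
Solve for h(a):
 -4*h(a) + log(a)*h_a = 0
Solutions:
 h(a) = C1*exp(4*li(a))


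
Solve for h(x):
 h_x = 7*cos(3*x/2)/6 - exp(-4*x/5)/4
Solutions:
 h(x) = C1 + 7*sin(3*x/2)/9 + 5*exp(-4*x/5)/16


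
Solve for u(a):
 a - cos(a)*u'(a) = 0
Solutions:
 u(a) = C1 + Integral(a/cos(a), a)


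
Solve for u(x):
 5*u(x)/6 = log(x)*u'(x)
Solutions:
 u(x) = C1*exp(5*li(x)/6)


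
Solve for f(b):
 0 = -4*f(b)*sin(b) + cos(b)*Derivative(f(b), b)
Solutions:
 f(b) = C1/cos(b)^4


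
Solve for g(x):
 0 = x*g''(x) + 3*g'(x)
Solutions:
 g(x) = C1 + C2/x^2


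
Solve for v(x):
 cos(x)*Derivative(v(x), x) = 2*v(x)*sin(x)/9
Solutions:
 v(x) = C1/cos(x)^(2/9)


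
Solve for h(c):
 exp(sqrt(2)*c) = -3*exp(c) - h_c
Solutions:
 h(c) = C1 - 3*exp(c) - sqrt(2)*exp(sqrt(2)*c)/2


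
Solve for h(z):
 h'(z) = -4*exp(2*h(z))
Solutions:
 h(z) = log(-sqrt(-1/(C1 - 4*z))) - log(2)/2
 h(z) = log(-1/(C1 - 4*z))/2 - log(2)/2


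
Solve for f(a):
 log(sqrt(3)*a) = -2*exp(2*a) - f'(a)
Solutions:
 f(a) = C1 - a*log(a) + a*(1 - log(3)/2) - exp(2*a)


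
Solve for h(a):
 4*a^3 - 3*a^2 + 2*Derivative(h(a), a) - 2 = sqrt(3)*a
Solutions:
 h(a) = C1 - a^4/2 + a^3/2 + sqrt(3)*a^2/4 + a


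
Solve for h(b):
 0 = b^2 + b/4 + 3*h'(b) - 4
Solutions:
 h(b) = C1 - b^3/9 - b^2/24 + 4*b/3


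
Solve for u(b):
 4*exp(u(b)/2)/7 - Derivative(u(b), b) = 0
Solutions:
 u(b) = 2*log(-1/(C1 + 4*b)) + 2*log(14)


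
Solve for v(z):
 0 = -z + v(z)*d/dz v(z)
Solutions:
 v(z) = -sqrt(C1 + z^2)
 v(z) = sqrt(C1 + z^2)


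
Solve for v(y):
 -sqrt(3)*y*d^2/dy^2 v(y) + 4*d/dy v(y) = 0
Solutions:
 v(y) = C1 + C2*y^(1 + 4*sqrt(3)/3)


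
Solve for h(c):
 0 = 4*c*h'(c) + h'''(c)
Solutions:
 h(c) = C1 + Integral(C2*airyai(-2^(2/3)*c) + C3*airybi(-2^(2/3)*c), c)


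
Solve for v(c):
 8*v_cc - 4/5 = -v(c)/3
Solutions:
 v(c) = C1*sin(sqrt(6)*c/12) + C2*cos(sqrt(6)*c/12) + 12/5


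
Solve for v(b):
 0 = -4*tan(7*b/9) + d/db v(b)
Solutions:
 v(b) = C1 - 36*log(cos(7*b/9))/7


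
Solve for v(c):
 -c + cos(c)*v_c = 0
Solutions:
 v(c) = C1 + Integral(c/cos(c), c)


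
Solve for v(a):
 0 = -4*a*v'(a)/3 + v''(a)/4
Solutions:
 v(a) = C1 + C2*erfi(2*sqrt(6)*a/3)


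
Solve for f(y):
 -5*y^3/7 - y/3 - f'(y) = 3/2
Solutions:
 f(y) = C1 - 5*y^4/28 - y^2/6 - 3*y/2


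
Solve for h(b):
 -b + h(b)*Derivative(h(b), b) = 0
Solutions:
 h(b) = -sqrt(C1 + b^2)
 h(b) = sqrt(C1 + b^2)


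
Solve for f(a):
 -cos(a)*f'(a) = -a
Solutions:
 f(a) = C1 + Integral(a/cos(a), a)


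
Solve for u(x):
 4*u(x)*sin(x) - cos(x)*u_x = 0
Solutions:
 u(x) = C1/cos(x)^4


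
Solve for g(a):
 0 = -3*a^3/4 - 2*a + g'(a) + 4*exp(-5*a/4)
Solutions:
 g(a) = C1 + 3*a^4/16 + a^2 + 16*exp(-5*a/4)/5


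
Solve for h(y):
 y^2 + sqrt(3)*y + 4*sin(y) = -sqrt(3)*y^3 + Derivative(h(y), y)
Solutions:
 h(y) = C1 + sqrt(3)*y^4/4 + y^3/3 + sqrt(3)*y^2/2 - 4*cos(y)


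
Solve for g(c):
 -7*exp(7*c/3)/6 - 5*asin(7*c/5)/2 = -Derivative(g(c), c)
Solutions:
 g(c) = C1 + 5*c*asin(7*c/5)/2 + 5*sqrt(25 - 49*c^2)/14 + exp(7*c/3)/2


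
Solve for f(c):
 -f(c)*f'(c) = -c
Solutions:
 f(c) = -sqrt(C1 + c^2)
 f(c) = sqrt(C1 + c^2)


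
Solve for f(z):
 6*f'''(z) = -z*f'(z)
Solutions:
 f(z) = C1 + Integral(C2*airyai(-6^(2/3)*z/6) + C3*airybi(-6^(2/3)*z/6), z)


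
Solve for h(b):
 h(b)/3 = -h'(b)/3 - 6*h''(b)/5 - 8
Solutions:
 h(b) = (C1*sin(sqrt(335)*b/36) + C2*cos(sqrt(335)*b/36))*exp(-5*b/36) - 24


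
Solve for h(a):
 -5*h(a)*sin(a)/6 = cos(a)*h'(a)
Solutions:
 h(a) = C1*cos(a)^(5/6)


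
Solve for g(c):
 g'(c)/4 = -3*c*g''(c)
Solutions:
 g(c) = C1 + C2*c^(11/12)


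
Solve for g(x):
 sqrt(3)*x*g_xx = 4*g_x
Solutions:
 g(x) = C1 + C2*x^(1 + 4*sqrt(3)/3)


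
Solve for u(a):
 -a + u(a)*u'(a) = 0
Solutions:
 u(a) = -sqrt(C1 + a^2)
 u(a) = sqrt(C1 + a^2)


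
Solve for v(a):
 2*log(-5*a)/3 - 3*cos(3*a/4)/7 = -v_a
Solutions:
 v(a) = C1 - 2*a*log(-a)/3 - 2*a*log(5)/3 + 2*a/3 + 4*sin(3*a/4)/7


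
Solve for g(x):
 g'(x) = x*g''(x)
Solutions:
 g(x) = C1 + C2*x^2


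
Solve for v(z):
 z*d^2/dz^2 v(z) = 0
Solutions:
 v(z) = C1 + C2*z


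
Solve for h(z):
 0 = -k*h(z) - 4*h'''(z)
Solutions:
 h(z) = C1*exp(2^(1/3)*z*(-k)^(1/3)/2) + C2*exp(2^(1/3)*z*(-k)^(1/3)*(-1 + sqrt(3)*I)/4) + C3*exp(-2^(1/3)*z*(-k)^(1/3)*(1 + sqrt(3)*I)/4)


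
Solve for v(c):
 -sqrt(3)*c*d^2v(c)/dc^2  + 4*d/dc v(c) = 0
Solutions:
 v(c) = C1 + C2*c^(1 + 4*sqrt(3)/3)


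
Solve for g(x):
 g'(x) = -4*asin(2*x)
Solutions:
 g(x) = C1 - 4*x*asin(2*x) - 2*sqrt(1 - 4*x^2)


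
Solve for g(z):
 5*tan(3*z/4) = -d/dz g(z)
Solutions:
 g(z) = C1 + 20*log(cos(3*z/4))/3


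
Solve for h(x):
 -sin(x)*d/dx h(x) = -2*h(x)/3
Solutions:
 h(x) = C1*(cos(x) - 1)^(1/3)/(cos(x) + 1)^(1/3)


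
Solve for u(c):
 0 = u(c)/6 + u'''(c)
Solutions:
 u(c) = C3*exp(-6^(2/3)*c/6) + (C1*sin(2^(2/3)*3^(1/6)*c/4) + C2*cos(2^(2/3)*3^(1/6)*c/4))*exp(6^(2/3)*c/12)


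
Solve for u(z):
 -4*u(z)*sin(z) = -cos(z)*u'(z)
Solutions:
 u(z) = C1/cos(z)^4


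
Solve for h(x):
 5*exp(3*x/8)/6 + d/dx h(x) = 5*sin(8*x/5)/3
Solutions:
 h(x) = C1 - 20*exp(3*x/8)/9 - 25*cos(8*x/5)/24


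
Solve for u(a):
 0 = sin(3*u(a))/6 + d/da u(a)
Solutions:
 u(a) = -acos((-C1 - exp(a))/(C1 - exp(a)))/3 + 2*pi/3
 u(a) = acos((-C1 - exp(a))/(C1 - exp(a)))/3


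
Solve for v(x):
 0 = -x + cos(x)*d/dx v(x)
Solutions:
 v(x) = C1 + Integral(x/cos(x), x)


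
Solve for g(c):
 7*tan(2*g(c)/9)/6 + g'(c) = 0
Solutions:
 g(c) = -9*asin(C1*exp(-7*c/27))/2 + 9*pi/2
 g(c) = 9*asin(C1*exp(-7*c/27))/2


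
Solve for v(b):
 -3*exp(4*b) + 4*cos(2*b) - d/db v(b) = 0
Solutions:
 v(b) = C1 - 3*exp(4*b)/4 + 2*sin(2*b)


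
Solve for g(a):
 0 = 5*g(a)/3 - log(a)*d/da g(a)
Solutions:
 g(a) = C1*exp(5*li(a)/3)


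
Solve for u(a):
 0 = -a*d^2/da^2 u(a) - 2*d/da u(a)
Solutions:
 u(a) = C1 + C2/a


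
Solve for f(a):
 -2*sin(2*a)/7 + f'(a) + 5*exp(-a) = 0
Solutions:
 f(a) = C1 - cos(2*a)/7 + 5*exp(-a)


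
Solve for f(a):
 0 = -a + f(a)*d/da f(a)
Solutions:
 f(a) = -sqrt(C1 + a^2)
 f(a) = sqrt(C1 + a^2)


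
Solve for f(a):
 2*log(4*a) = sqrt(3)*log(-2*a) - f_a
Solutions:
 f(a) = C1 - a*(2 - sqrt(3))*log(a) + a*(-4*log(2) - sqrt(3) + sqrt(3)*log(2) + 2 + sqrt(3)*I*pi)


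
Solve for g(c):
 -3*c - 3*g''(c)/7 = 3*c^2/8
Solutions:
 g(c) = C1 + C2*c - 7*c^4/96 - 7*c^3/6


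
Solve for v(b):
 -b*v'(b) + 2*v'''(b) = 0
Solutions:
 v(b) = C1 + Integral(C2*airyai(2^(2/3)*b/2) + C3*airybi(2^(2/3)*b/2), b)


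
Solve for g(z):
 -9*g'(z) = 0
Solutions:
 g(z) = C1


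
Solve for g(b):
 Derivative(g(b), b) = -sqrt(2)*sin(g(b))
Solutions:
 g(b) = -acos((-C1 - exp(2*sqrt(2)*b))/(C1 - exp(2*sqrt(2)*b))) + 2*pi
 g(b) = acos((-C1 - exp(2*sqrt(2)*b))/(C1 - exp(2*sqrt(2)*b)))


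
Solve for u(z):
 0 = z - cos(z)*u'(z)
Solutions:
 u(z) = C1 + Integral(z/cos(z), z)


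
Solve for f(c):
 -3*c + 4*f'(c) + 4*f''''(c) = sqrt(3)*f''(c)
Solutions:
 f(c) = C1 + C2*exp(c*(2^(1/3)*3^(5/6)/(sqrt(9 - sqrt(3)/16) + 3)^(1/3) + 2*6^(2/3)*(sqrt(9 - sqrt(3)/16) + 3)^(1/3))/24)*sin(2^(1/3)*c*(-2*2^(1/3)*sqrt(3)*(sqrt(729 - 81*sqrt(3)/16) + 27)^(1/3) + 9/(sqrt(729 - 81*sqrt(3)/16) + 27)^(1/3))/24) + C3*exp(c*(2^(1/3)*3^(5/6)/(sqrt(9 - sqrt(3)/16) + 3)^(1/3) + 2*6^(2/3)*(sqrt(9 - sqrt(3)/16) + 3)^(1/3))/24)*cos(2^(1/3)*c*(-2*2^(1/3)*sqrt(3)*(sqrt(729 - 81*sqrt(3)/16) + 27)^(1/3) + 9/(sqrt(729 - 81*sqrt(3)/16) + 27)^(1/3))/24) + C4*exp(-c*(2^(1/3)*3^(5/6)/(sqrt(9 - sqrt(3)/16) + 3)^(1/3) + 2*6^(2/3)*(sqrt(9 - sqrt(3)/16) + 3)^(1/3))/12) + 3*c^2/8 + 3*sqrt(3)*c/16


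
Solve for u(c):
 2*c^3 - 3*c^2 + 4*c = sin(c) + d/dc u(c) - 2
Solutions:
 u(c) = C1 + c^4/2 - c^3 + 2*c^2 + 2*c + cos(c)


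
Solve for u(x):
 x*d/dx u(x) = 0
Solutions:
 u(x) = C1


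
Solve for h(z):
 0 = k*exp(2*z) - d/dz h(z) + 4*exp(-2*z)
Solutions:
 h(z) = C1 + k*exp(2*z)/2 - 2*exp(-2*z)


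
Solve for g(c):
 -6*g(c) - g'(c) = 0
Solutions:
 g(c) = C1*exp(-6*c)


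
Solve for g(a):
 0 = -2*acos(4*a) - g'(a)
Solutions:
 g(a) = C1 - 2*a*acos(4*a) + sqrt(1 - 16*a^2)/2


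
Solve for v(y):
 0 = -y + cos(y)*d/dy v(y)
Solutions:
 v(y) = C1 + Integral(y/cos(y), y)


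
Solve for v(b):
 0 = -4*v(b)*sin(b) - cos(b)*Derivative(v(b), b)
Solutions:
 v(b) = C1*cos(b)^4


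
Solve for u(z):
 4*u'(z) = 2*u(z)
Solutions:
 u(z) = C1*exp(z/2)


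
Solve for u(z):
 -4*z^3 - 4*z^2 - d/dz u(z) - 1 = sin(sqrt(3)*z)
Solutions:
 u(z) = C1 - z^4 - 4*z^3/3 - z + sqrt(3)*cos(sqrt(3)*z)/3


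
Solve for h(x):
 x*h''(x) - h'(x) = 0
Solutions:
 h(x) = C1 + C2*x^2


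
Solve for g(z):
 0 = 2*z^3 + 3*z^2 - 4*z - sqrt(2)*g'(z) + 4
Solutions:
 g(z) = C1 + sqrt(2)*z^4/4 + sqrt(2)*z^3/2 - sqrt(2)*z^2 + 2*sqrt(2)*z


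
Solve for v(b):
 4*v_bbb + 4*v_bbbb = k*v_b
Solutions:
 v(b) = C1 + C2*exp(-b*((-27*k/8 + sqrt((8 - 27*k)^2/16 - 4)/2 + 1)^(1/3) + 1 + (-27*k/8 + sqrt((8 - 27*k)^2/16 - 4)/2 + 1)^(-1/3))/3) + C3*exp(b*((-27*k/8 + sqrt((8 - 27*k)^2/16 - 4)/2 + 1)^(1/3) - sqrt(3)*I*(-27*k/8 + sqrt((8 - 27*k)^2/16 - 4)/2 + 1)^(1/3) - 2 - 4/((-1 + sqrt(3)*I)*(-27*k/8 + sqrt((8 - 27*k)^2/16 - 4)/2 + 1)^(1/3)))/6) + C4*exp(b*((-27*k/8 + sqrt((8 - 27*k)^2/16 - 4)/2 + 1)^(1/3) + sqrt(3)*I*(-27*k/8 + sqrt((8 - 27*k)^2/16 - 4)/2 + 1)^(1/3) - 2 + 4/((1 + sqrt(3)*I)*(-27*k/8 + sqrt((8 - 27*k)^2/16 - 4)/2 + 1)^(1/3)))/6)


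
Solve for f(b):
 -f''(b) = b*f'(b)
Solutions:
 f(b) = C1 + C2*erf(sqrt(2)*b/2)


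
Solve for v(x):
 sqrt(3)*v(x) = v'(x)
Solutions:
 v(x) = C1*exp(sqrt(3)*x)


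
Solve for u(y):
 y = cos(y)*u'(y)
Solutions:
 u(y) = C1 + Integral(y/cos(y), y)


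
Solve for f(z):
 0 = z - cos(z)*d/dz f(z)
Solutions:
 f(z) = C1 + Integral(z/cos(z), z)


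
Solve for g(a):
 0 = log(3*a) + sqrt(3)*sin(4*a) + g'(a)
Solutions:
 g(a) = C1 - a*log(a) - a*log(3) + a + sqrt(3)*cos(4*a)/4


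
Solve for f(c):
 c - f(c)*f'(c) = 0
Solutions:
 f(c) = -sqrt(C1 + c^2)
 f(c) = sqrt(C1 + c^2)


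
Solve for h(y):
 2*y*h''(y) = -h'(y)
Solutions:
 h(y) = C1 + C2*sqrt(y)


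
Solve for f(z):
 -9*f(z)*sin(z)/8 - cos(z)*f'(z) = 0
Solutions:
 f(z) = C1*cos(z)^(9/8)


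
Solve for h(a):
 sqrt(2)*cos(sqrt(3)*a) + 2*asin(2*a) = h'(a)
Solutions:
 h(a) = C1 + 2*a*asin(2*a) + sqrt(1 - 4*a^2) + sqrt(6)*sin(sqrt(3)*a)/3


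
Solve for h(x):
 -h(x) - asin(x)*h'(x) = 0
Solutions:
 h(x) = C1*exp(-Integral(1/asin(x), x))


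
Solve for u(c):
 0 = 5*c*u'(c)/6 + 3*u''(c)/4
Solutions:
 u(c) = C1 + C2*erf(sqrt(5)*c/3)


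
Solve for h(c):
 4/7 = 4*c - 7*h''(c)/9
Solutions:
 h(c) = C1 + C2*c + 6*c^3/7 - 18*c^2/49


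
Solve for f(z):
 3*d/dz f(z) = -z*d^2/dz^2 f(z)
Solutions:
 f(z) = C1 + C2/z^2


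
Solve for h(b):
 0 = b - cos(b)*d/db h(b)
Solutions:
 h(b) = C1 + Integral(b/cos(b), b)


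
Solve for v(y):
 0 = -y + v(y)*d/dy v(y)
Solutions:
 v(y) = -sqrt(C1 + y^2)
 v(y) = sqrt(C1 + y^2)


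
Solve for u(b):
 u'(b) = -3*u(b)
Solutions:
 u(b) = C1*exp(-3*b)


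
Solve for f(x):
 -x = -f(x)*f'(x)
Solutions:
 f(x) = -sqrt(C1 + x^2)
 f(x) = sqrt(C1 + x^2)


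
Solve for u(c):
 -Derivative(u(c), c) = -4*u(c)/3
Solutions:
 u(c) = C1*exp(4*c/3)


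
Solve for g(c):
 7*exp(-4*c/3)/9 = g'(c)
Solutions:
 g(c) = C1 - 7*exp(-4*c/3)/12


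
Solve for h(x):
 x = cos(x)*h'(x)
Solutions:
 h(x) = C1 + Integral(x/cos(x), x)


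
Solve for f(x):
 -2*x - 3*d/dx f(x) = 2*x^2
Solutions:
 f(x) = C1 - 2*x^3/9 - x^2/3


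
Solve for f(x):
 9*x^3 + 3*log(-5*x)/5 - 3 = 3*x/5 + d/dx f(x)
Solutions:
 f(x) = C1 + 9*x^4/4 - 3*x^2/10 + 3*x*log(-x)/5 + 3*x*(-6 + log(5))/5


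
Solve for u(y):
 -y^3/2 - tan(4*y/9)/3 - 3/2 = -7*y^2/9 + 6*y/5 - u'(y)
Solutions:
 u(y) = C1 + y^4/8 - 7*y^3/27 + 3*y^2/5 + 3*y/2 - 3*log(cos(4*y/9))/4


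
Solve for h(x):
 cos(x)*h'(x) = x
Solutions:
 h(x) = C1 + Integral(x/cos(x), x)


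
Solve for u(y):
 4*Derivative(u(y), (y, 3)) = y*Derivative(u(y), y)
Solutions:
 u(y) = C1 + Integral(C2*airyai(2^(1/3)*y/2) + C3*airybi(2^(1/3)*y/2), y)


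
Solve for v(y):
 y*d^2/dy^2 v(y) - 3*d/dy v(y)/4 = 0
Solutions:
 v(y) = C1 + C2*y^(7/4)


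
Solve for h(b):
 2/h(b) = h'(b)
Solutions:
 h(b) = -sqrt(C1 + 4*b)
 h(b) = sqrt(C1 + 4*b)


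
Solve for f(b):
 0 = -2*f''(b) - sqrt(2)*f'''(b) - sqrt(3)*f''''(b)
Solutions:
 f(b) = C1 + C2*b + (C3*sin(sqrt(6)*b*sqrt(-1 + 4*sqrt(3))/6) + C4*cos(sqrt(6)*b*sqrt(-1 + 4*sqrt(3))/6))*exp(-sqrt(6)*b/6)


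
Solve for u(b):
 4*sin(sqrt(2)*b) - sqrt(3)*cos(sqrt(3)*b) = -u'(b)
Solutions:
 u(b) = C1 + sin(sqrt(3)*b) + 2*sqrt(2)*cos(sqrt(2)*b)


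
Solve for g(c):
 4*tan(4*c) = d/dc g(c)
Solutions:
 g(c) = C1 - log(cos(4*c))


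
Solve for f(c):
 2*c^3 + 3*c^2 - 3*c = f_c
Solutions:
 f(c) = C1 + c^4/2 + c^3 - 3*c^2/2


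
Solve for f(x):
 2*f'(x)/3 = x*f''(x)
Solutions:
 f(x) = C1 + C2*x^(5/3)


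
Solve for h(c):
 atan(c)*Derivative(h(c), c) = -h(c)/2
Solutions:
 h(c) = C1*exp(-Integral(1/atan(c), c)/2)


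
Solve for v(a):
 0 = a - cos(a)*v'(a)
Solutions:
 v(a) = C1 + Integral(a/cos(a), a)


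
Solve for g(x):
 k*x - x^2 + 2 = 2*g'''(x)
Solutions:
 g(x) = C1 + C2*x + C3*x^2 + k*x^4/48 - x^5/120 + x^3/6


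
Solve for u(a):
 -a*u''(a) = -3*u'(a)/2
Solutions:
 u(a) = C1 + C2*a^(5/2)


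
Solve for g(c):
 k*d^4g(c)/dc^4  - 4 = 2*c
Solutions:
 g(c) = C1 + C2*c + C3*c^2 + C4*c^3 + c^5/(60*k) + c^4/(6*k)


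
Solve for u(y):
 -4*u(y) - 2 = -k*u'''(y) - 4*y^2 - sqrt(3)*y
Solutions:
 u(y) = C1*exp(2^(2/3)*y*(1/k)^(1/3)) + C2*exp(2^(2/3)*y*(-1 + sqrt(3)*I)*(1/k)^(1/3)/2) + C3*exp(-2^(2/3)*y*(1 + sqrt(3)*I)*(1/k)^(1/3)/2) + y^2 + sqrt(3)*y/4 - 1/2


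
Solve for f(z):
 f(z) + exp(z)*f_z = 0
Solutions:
 f(z) = C1*exp(exp(-z))


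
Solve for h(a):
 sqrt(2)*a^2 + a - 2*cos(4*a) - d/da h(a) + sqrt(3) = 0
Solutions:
 h(a) = C1 + sqrt(2)*a^3/3 + a^2/2 + sqrt(3)*a - sin(4*a)/2


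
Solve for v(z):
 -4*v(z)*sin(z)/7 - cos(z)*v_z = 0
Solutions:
 v(z) = C1*cos(z)^(4/7)


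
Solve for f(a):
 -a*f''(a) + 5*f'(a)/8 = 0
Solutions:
 f(a) = C1 + C2*a^(13/8)


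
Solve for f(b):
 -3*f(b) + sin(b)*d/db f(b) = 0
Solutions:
 f(b) = C1*(cos(b) - 1)^(3/2)/(cos(b) + 1)^(3/2)


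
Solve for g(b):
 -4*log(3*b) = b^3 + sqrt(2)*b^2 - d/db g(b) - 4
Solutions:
 g(b) = C1 + b^4/4 + sqrt(2)*b^3/3 + 4*b*log(b) - 8*b + b*log(81)


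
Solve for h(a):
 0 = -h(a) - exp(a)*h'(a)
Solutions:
 h(a) = C1*exp(exp(-a))


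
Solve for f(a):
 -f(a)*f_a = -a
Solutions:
 f(a) = -sqrt(C1 + a^2)
 f(a) = sqrt(C1 + a^2)


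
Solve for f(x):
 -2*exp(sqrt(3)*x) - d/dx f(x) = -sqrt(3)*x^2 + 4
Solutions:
 f(x) = C1 + sqrt(3)*x^3/3 - 4*x - 2*sqrt(3)*exp(sqrt(3)*x)/3


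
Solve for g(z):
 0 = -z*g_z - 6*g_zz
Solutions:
 g(z) = C1 + C2*erf(sqrt(3)*z/6)


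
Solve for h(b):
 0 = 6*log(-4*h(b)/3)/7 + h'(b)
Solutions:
 7*Integral(1/(log(-_y) - log(3) + 2*log(2)), (_y, h(b)))/6 = C1 - b


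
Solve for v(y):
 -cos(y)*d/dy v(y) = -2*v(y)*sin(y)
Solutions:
 v(y) = C1/cos(y)^2


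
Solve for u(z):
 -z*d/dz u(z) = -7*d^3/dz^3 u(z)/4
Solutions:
 u(z) = C1 + Integral(C2*airyai(14^(2/3)*z/7) + C3*airybi(14^(2/3)*z/7), z)


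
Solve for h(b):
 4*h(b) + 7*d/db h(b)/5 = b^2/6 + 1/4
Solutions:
 h(b) = C1*exp(-20*b/7) + b^2/24 - 7*b/240 + 349/4800


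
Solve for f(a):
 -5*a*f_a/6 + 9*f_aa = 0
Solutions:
 f(a) = C1 + C2*erfi(sqrt(15)*a/18)


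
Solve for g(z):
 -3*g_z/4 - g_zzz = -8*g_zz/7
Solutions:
 g(z) = C1 + (C2*sin(sqrt(83)*z/14) + C3*cos(sqrt(83)*z/14))*exp(4*z/7)


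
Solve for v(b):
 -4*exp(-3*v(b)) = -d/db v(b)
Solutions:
 v(b) = log(C1 + 12*b)/3
 v(b) = log((-3^(1/3) - 3^(5/6)*I)*(C1 + 4*b)^(1/3)/2)
 v(b) = log((-3^(1/3) + 3^(5/6)*I)*(C1 + 4*b)^(1/3)/2)


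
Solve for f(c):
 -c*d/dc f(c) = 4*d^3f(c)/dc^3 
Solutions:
 f(c) = C1 + Integral(C2*airyai(-2^(1/3)*c/2) + C3*airybi(-2^(1/3)*c/2), c)


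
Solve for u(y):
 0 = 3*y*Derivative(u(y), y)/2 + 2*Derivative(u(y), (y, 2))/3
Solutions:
 u(y) = C1 + C2*erf(3*sqrt(2)*y/4)


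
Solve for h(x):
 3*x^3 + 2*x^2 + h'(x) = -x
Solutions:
 h(x) = C1 - 3*x^4/4 - 2*x^3/3 - x^2/2


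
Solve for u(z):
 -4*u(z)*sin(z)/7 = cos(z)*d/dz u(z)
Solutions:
 u(z) = C1*cos(z)^(4/7)


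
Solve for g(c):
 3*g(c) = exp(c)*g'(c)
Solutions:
 g(c) = C1*exp(-3*exp(-c))


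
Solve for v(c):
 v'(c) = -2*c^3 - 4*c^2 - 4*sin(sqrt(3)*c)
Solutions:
 v(c) = C1 - c^4/2 - 4*c^3/3 + 4*sqrt(3)*cos(sqrt(3)*c)/3


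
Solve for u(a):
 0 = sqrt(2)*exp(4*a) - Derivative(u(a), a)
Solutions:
 u(a) = C1 + sqrt(2)*exp(4*a)/4


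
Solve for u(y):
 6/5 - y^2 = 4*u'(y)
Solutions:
 u(y) = C1 - y^3/12 + 3*y/10


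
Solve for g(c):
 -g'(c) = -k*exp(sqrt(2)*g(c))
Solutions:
 g(c) = sqrt(2)*(2*log(-1/(C1 + c*k)) - log(2))/4


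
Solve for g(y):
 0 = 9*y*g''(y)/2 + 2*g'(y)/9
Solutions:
 g(y) = C1 + C2*y^(77/81)


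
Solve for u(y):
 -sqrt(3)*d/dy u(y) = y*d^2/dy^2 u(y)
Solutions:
 u(y) = C1 + C2*y^(1 - sqrt(3))


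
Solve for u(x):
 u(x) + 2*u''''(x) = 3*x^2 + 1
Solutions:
 u(x) = 3*x^2 + (C1*sin(2^(1/4)*x/2) + C2*cos(2^(1/4)*x/2))*exp(-2^(1/4)*x/2) + (C3*sin(2^(1/4)*x/2) + C4*cos(2^(1/4)*x/2))*exp(2^(1/4)*x/2) + 1


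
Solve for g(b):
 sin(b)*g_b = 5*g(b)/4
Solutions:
 g(b) = C1*(cos(b) - 1)^(5/8)/(cos(b) + 1)^(5/8)


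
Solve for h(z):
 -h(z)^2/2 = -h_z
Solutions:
 h(z) = -2/(C1 + z)


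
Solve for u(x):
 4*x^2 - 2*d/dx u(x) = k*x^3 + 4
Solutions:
 u(x) = C1 - k*x^4/8 + 2*x^3/3 - 2*x


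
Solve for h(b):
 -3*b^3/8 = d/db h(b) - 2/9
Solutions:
 h(b) = C1 - 3*b^4/32 + 2*b/9


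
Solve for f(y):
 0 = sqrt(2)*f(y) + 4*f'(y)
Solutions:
 f(y) = C1*exp(-sqrt(2)*y/4)


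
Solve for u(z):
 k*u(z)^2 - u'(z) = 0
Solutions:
 u(z) = -1/(C1 + k*z)


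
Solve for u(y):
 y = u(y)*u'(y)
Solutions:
 u(y) = -sqrt(C1 + y^2)
 u(y) = sqrt(C1 + y^2)


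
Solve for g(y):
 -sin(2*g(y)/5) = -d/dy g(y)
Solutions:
 -y + 5*log(cos(2*g(y)/5) - 1)/4 - 5*log(cos(2*g(y)/5) + 1)/4 = C1


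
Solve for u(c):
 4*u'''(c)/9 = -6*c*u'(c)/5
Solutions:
 u(c) = C1 + Integral(C2*airyai(-3*10^(2/3)*c/10) + C3*airybi(-3*10^(2/3)*c/10), c)


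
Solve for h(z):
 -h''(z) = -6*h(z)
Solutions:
 h(z) = C1*exp(-sqrt(6)*z) + C2*exp(sqrt(6)*z)


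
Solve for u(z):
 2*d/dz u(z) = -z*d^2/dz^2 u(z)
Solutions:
 u(z) = C1 + C2/z


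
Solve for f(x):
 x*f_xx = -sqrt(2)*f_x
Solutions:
 f(x) = C1 + C2*x^(1 - sqrt(2))


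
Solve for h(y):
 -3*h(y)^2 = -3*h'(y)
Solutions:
 h(y) = -1/(C1 + y)


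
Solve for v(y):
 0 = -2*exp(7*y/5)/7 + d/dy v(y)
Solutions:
 v(y) = C1 + 10*exp(7*y/5)/49


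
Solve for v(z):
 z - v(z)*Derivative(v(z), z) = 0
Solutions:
 v(z) = -sqrt(C1 + z^2)
 v(z) = sqrt(C1 + z^2)


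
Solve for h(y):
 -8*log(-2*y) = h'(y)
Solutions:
 h(y) = C1 - 8*y*log(-y) + 8*y*(1 - log(2))


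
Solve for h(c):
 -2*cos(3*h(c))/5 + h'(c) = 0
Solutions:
 -2*c/5 - log(sin(3*h(c)) - 1)/6 + log(sin(3*h(c)) + 1)/6 = C1


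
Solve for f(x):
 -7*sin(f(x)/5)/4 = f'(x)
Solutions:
 7*x/4 + 5*log(cos(f(x)/5) - 1)/2 - 5*log(cos(f(x)/5) + 1)/2 = C1


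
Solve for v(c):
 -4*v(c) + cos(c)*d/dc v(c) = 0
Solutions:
 v(c) = C1*(sin(c)^2 + 2*sin(c) + 1)/(sin(c)^2 - 2*sin(c) + 1)


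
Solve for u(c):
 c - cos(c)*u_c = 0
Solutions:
 u(c) = C1 + Integral(c/cos(c), c)


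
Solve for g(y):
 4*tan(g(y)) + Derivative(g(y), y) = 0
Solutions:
 g(y) = pi - asin(C1*exp(-4*y))
 g(y) = asin(C1*exp(-4*y))


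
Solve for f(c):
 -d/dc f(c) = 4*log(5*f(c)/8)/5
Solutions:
 -5*Integral(1/(-log(_y) - log(5) + 3*log(2)), (_y, f(c)))/4 = C1 - c


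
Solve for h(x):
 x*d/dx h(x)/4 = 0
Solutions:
 h(x) = C1


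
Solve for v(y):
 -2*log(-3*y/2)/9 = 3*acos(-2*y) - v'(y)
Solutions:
 v(y) = C1 + 2*y*log(-y)/9 + 3*y*acos(-2*y) - 2*y/9 - 2*y*log(2)/9 + 2*y*log(3)/9 + 3*sqrt(1 - 4*y^2)/2


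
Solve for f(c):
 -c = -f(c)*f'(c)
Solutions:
 f(c) = -sqrt(C1 + c^2)
 f(c) = sqrt(C1 + c^2)


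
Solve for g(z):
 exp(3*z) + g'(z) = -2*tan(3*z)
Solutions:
 g(z) = C1 - exp(3*z)/3 + 2*log(cos(3*z))/3


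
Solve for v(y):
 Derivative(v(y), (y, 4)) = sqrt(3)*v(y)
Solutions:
 v(y) = C1*exp(-3^(1/8)*y) + C2*exp(3^(1/8)*y) + C3*sin(3^(1/8)*y) + C4*cos(3^(1/8)*y)


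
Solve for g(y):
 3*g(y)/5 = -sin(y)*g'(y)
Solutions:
 g(y) = C1*(cos(y) + 1)^(3/10)/(cos(y) - 1)^(3/10)


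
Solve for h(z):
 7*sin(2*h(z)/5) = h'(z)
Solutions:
 -7*z + 5*log(cos(2*h(z)/5) - 1)/4 - 5*log(cos(2*h(z)/5) + 1)/4 = C1


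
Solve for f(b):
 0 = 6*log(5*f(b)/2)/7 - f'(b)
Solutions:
 7*Integral(1/(-log(_y) - log(5) + log(2)), (_y, f(b)))/6 = C1 - b


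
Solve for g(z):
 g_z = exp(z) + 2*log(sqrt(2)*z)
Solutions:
 g(z) = C1 + 2*z*log(z) + z*(-2 + log(2)) + exp(z)


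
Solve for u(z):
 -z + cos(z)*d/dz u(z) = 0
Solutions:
 u(z) = C1 + Integral(z/cos(z), z)


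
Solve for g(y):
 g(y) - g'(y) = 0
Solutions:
 g(y) = C1*exp(y)


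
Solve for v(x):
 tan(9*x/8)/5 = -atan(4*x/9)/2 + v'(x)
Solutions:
 v(x) = C1 + x*atan(4*x/9)/2 - 9*log(16*x^2 + 81)/16 - 8*log(cos(9*x/8))/45


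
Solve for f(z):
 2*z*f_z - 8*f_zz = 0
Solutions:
 f(z) = C1 + C2*erfi(sqrt(2)*z/4)


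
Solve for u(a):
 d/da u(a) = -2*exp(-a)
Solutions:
 u(a) = C1 + 2*exp(-a)


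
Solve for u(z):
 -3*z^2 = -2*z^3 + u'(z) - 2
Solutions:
 u(z) = C1 + z^4/2 - z^3 + 2*z


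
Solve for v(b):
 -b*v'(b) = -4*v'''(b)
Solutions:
 v(b) = C1 + Integral(C2*airyai(2^(1/3)*b/2) + C3*airybi(2^(1/3)*b/2), b)


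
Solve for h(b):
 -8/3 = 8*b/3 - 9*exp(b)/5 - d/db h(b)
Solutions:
 h(b) = C1 + 4*b^2/3 + 8*b/3 - 9*exp(b)/5


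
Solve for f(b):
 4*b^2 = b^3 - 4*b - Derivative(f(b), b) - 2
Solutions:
 f(b) = C1 + b^4/4 - 4*b^3/3 - 2*b^2 - 2*b


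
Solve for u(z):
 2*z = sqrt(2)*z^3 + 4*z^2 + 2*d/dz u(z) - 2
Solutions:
 u(z) = C1 - sqrt(2)*z^4/8 - 2*z^3/3 + z^2/2 + z


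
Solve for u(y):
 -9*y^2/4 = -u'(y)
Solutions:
 u(y) = C1 + 3*y^3/4


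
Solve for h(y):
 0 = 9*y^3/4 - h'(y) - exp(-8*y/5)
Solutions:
 h(y) = C1 + 9*y^4/16 + 5*exp(-8*y/5)/8


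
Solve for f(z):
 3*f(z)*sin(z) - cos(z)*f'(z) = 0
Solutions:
 f(z) = C1/cos(z)^3


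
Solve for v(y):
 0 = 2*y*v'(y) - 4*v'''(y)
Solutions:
 v(y) = C1 + Integral(C2*airyai(2^(2/3)*y/2) + C3*airybi(2^(2/3)*y/2), y)


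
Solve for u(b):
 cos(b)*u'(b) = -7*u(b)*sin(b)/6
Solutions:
 u(b) = C1*cos(b)^(7/6)


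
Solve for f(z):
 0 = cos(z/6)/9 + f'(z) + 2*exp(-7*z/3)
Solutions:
 f(z) = C1 - 2*sin(z/6)/3 + 6*exp(-7*z/3)/7


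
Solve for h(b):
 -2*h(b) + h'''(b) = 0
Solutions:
 h(b) = C3*exp(2^(1/3)*b) + (C1*sin(2^(1/3)*sqrt(3)*b/2) + C2*cos(2^(1/3)*sqrt(3)*b/2))*exp(-2^(1/3)*b/2)


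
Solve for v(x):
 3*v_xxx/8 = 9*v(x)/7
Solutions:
 v(x) = C3*exp(2*3^(1/3)*7^(2/3)*x/7) + (C1*sin(3^(5/6)*7^(2/3)*x/7) + C2*cos(3^(5/6)*7^(2/3)*x/7))*exp(-3^(1/3)*7^(2/3)*x/7)


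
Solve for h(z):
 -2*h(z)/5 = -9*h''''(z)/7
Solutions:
 h(z) = C1*exp(-14^(1/4)*sqrt(3)*5^(3/4)*z/15) + C2*exp(14^(1/4)*sqrt(3)*5^(3/4)*z/15) + C3*sin(14^(1/4)*sqrt(3)*5^(3/4)*z/15) + C4*cos(14^(1/4)*sqrt(3)*5^(3/4)*z/15)


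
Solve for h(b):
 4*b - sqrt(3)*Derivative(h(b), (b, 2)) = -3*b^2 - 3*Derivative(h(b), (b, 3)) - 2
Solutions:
 h(b) = C1 + C2*b + C3*exp(sqrt(3)*b/3) + sqrt(3)*b^4/12 + b^3*(2*sqrt(3)/9 + 1) + b^2*(2 + 10*sqrt(3)/3)


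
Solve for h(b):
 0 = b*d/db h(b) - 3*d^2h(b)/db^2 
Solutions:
 h(b) = C1 + C2*erfi(sqrt(6)*b/6)


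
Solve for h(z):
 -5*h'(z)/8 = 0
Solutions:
 h(z) = C1


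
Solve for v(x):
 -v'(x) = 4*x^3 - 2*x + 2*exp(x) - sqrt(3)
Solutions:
 v(x) = C1 - x^4 + x^2 + sqrt(3)*x - 2*exp(x)


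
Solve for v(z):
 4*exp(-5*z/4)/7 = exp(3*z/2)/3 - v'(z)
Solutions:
 v(z) = C1 + 2*exp(3*z/2)/9 + 16*exp(-5*z/4)/35


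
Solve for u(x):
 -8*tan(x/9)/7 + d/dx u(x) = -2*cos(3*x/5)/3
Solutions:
 u(x) = C1 - 72*log(cos(x/9))/7 - 10*sin(3*x/5)/9


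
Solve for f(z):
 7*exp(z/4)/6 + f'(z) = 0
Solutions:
 f(z) = C1 - 14*exp(z/4)/3


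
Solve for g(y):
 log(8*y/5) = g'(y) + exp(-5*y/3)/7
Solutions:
 g(y) = C1 + y*log(y) + y*(-log(5) - 1 + 3*log(2)) + 3*exp(-5*y/3)/35


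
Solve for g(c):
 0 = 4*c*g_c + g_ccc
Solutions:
 g(c) = C1 + Integral(C2*airyai(-2^(2/3)*c) + C3*airybi(-2^(2/3)*c), c)


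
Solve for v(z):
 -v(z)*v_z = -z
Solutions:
 v(z) = -sqrt(C1 + z^2)
 v(z) = sqrt(C1 + z^2)


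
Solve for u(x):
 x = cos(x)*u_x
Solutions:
 u(x) = C1 + Integral(x/cos(x), x)


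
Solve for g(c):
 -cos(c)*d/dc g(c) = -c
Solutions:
 g(c) = C1 + Integral(c/cos(c), c)


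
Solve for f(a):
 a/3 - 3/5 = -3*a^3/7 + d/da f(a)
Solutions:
 f(a) = C1 + 3*a^4/28 + a^2/6 - 3*a/5


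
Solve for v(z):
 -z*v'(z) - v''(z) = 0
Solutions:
 v(z) = C1 + C2*erf(sqrt(2)*z/2)


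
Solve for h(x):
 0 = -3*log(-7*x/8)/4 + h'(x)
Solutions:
 h(x) = C1 + 3*x*log(-x)/4 + 3*x*(-3*log(2) - 1 + log(7))/4


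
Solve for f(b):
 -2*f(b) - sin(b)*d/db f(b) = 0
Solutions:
 f(b) = C1*(cos(b) + 1)/(cos(b) - 1)


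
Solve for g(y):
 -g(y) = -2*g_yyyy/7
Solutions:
 g(y) = C1*exp(-2^(3/4)*7^(1/4)*y/2) + C2*exp(2^(3/4)*7^(1/4)*y/2) + C3*sin(2^(3/4)*7^(1/4)*y/2) + C4*cos(2^(3/4)*7^(1/4)*y/2)


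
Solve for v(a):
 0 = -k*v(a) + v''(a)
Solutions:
 v(a) = C1*exp(-a*sqrt(k)) + C2*exp(a*sqrt(k))


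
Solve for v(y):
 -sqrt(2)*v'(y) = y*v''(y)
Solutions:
 v(y) = C1 + C2*y^(1 - sqrt(2))


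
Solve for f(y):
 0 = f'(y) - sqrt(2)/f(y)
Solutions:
 f(y) = -sqrt(C1 + 2*sqrt(2)*y)
 f(y) = sqrt(C1 + 2*sqrt(2)*y)


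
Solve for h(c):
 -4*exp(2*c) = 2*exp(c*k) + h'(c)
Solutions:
 h(c) = C1 - 2*exp(2*c) - 2*exp(c*k)/k


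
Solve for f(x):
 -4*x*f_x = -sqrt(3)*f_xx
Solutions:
 f(x) = C1 + C2*erfi(sqrt(2)*3^(3/4)*x/3)


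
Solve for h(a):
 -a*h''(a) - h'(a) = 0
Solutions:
 h(a) = C1 + C2*log(a)


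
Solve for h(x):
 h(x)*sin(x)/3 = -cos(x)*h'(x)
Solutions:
 h(x) = C1*cos(x)^(1/3)


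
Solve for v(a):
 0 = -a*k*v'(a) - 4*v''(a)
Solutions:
 v(a) = Piecewise((-sqrt(2)*sqrt(pi)*C1*erf(sqrt(2)*a*sqrt(k)/4)/sqrt(k) - C2, (k > 0) | (k < 0)), (-C1*a - C2, True))


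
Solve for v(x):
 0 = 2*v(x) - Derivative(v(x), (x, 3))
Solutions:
 v(x) = C3*exp(2^(1/3)*x) + (C1*sin(2^(1/3)*sqrt(3)*x/2) + C2*cos(2^(1/3)*sqrt(3)*x/2))*exp(-2^(1/3)*x/2)


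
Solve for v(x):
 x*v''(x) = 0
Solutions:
 v(x) = C1 + C2*x


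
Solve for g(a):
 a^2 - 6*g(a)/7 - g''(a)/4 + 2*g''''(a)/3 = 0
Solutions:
 g(a) = C1*exp(-sqrt(21)*a*sqrt(7 + sqrt(1841))/28) + C2*exp(sqrt(21)*a*sqrt(7 + sqrt(1841))/28) + C3*sin(sqrt(21)*a*sqrt(-7 + sqrt(1841))/28) + C4*cos(sqrt(21)*a*sqrt(-7 + sqrt(1841))/28) + 7*a^2/6 - 49/72


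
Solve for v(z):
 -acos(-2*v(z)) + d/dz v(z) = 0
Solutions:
 Integral(1/acos(-2*_y), (_y, v(z))) = C1 + z


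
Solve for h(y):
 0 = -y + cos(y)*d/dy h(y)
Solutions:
 h(y) = C1 + Integral(y/cos(y), y)


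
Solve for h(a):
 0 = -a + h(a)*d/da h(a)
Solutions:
 h(a) = -sqrt(C1 + a^2)
 h(a) = sqrt(C1 + a^2)


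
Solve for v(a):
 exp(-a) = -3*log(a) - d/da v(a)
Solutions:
 v(a) = C1 - 3*a*log(a) + 3*a + exp(-a)


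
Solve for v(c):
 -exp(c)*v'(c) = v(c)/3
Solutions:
 v(c) = C1*exp(exp(-c)/3)


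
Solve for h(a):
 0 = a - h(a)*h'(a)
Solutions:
 h(a) = -sqrt(C1 + a^2)
 h(a) = sqrt(C1 + a^2)


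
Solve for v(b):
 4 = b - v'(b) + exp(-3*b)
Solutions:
 v(b) = C1 + b^2/2 - 4*b - exp(-3*b)/3


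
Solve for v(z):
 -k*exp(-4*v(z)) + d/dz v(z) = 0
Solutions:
 v(z) = log(-I*(C1 + 4*k*z)^(1/4))
 v(z) = log(I*(C1 + 4*k*z)^(1/4))
 v(z) = log(-(C1 + 4*k*z)^(1/4))
 v(z) = log(C1 + 4*k*z)/4


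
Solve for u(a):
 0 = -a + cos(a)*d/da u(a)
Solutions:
 u(a) = C1 + Integral(a/cos(a), a)


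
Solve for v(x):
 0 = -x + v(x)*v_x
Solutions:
 v(x) = -sqrt(C1 + x^2)
 v(x) = sqrt(C1 + x^2)


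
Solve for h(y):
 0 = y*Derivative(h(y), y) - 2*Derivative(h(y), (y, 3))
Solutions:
 h(y) = C1 + Integral(C2*airyai(2^(2/3)*y/2) + C3*airybi(2^(2/3)*y/2), y)


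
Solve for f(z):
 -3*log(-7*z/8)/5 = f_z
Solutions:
 f(z) = C1 - 3*z*log(-z)/5 + 3*z*(-log(7) + 1 + 3*log(2))/5


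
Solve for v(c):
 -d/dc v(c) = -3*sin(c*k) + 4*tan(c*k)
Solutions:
 v(c) = C1 - 4*Piecewise((-log(cos(c*k))/k, Ne(k, 0)), (0, True)) + 3*Piecewise((-cos(c*k)/k, Ne(k, 0)), (0, True))


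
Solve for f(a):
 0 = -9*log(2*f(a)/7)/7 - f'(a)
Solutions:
 7*Integral(1/(log(_y) - log(7) + log(2)), (_y, f(a)))/9 = C1 - a


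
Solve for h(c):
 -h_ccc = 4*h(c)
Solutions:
 h(c) = C3*exp(-2^(2/3)*c) + (C1*sin(2^(2/3)*sqrt(3)*c/2) + C2*cos(2^(2/3)*sqrt(3)*c/2))*exp(2^(2/3)*c/2)


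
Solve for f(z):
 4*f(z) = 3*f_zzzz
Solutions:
 f(z) = C1*exp(-sqrt(2)*3^(3/4)*z/3) + C2*exp(sqrt(2)*3^(3/4)*z/3) + C3*sin(sqrt(2)*3^(3/4)*z/3) + C4*cos(sqrt(2)*3^(3/4)*z/3)


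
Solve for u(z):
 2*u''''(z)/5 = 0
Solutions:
 u(z) = C1 + C2*z + C3*z^2 + C4*z^3


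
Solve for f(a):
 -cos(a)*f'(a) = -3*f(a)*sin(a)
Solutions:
 f(a) = C1/cos(a)^3


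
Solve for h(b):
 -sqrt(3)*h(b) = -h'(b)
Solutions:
 h(b) = C1*exp(sqrt(3)*b)


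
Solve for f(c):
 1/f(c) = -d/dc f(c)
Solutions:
 f(c) = -sqrt(C1 - 2*c)
 f(c) = sqrt(C1 - 2*c)


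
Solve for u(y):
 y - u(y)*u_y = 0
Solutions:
 u(y) = -sqrt(C1 + y^2)
 u(y) = sqrt(C1 + y^2)


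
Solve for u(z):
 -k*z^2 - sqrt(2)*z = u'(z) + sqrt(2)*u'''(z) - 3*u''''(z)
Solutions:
 u(z) = C1 + C2*exp(z*(-2^(2/3)*(4*sqrt(2) + 243 + sqrt(-32 + (4*sqrt(2) + 243)^2))^(1/3) - 4*2^(1/3)/(4*sqrt(2) + 243 + sqrt(-32 + (4*sqrt(2) + 243)^2))^(1/3) + 4*sqrt(2))/36)*sin(2^(1/3)*sqrt(3)*z*(-2^(1/3)*(4*sqrt(2) + 243 + sqrt(-32 + (4*sqrt(2) + 243)^2))^(1/3) + 4/(4*sqrt(2) + 243 + sqrt(-32 + (4*sqrt(2) + 243)^2))^(1/3))/36) + C3*exp(z*(-2^(2/3)*(4*sqrt(2) + 243 + sqrt(-32 + (4*sqrt(2) + 243)^2))^(1/3) - 4*2^(1/3)/(4*sqrt(2) + 243 + sqrt(-32 + (4*sqrt(2) + 243)^2))^(1/3) + 4*sqrt(2))/36)*cos(2^(1/3)*sqrt(3)*z*(-2^(1/3)*(4*sqrt(2) + 243 + sqrt(-32 + (4*sqrt(2) + 243)^2))^(1/3) + 4/(4*sqrt(2) + 243 + sqrt(-32 + (4*sqrt(2) + 243)^2))^(1/3))/36) + C4*exp(z*(4*2^(1/3)/(4*sqrt(2) + 243 + sqrt(-32 + (4*sqrt(2) + 243)^2))^(1/3) + 2*sqrt(2) + 2^(2/3)*(4*sqrt(2) + 243 + sqrt(-32 + (4*sqrt(2) + 243)^2))^(1/3))/18) - k*z^3/3 + 2*sqrt(2)*k*z - sqrt(2)*z^2/2


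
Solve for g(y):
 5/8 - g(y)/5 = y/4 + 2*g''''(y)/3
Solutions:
 g(y) = -5*y/4 + (C1*sin(5^(3/4)*6^(1/4)*y/10) + C2*cos(5^(3/4)*6^(1/4)*y/10))*exp(-5^(3/4)*6^(1/4)*y/10) + (C3*sin(5^(3/4)*6^(1/4)*y/10) + C4*cos(5^(3/4)*6^(1/4)*y/10))*exp(5^(3/4)*6^(1/4)*y/10) + 25/8
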